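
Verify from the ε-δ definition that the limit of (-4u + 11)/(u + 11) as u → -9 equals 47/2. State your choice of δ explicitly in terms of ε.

δ = min(1, (2/55)ε)

Let ε > 0. We want δ > 0 with 0 < |u + 9| < δ ⇒ |(-4u + 11)/(u + 11) − (47/2)| < ε.
Combining over a common denominator, (-4u + 11)/(u + 11) − (47/2) = [(-4u + 11)·2 − 47·(u + 11)] / [2·(u + 11)] = -55(u + 9) / (2(u + 11)).
So |(-4u + 11)/(u + 11) − (47/2)| = 55|u + 9| / (2·|u + 11|).
Require δ ≤ 1, so |u + 11| ≥ |2| − |u + 9| > 2 − 1 = 1.
Hence |(-4u + 11)/(u + 11) − (47/2)| < 55|u + 9|/(2·1) = (55/2)|u + 9|, which is < ε once |u + 9| < (2/55)ε.
Take δ = min(1, (2/55)ε). Then 0 < |u + 9| < δ forces both bounds, so |(-4u + 11)/(u + 11) − (47/2)| < ε.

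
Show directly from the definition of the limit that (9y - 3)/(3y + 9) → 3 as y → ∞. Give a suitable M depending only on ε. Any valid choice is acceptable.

Let ε > 0 be given. We seek M > 0 such that y > M implies |(9y - 3)/(3y + 9) − 3| < ε.
(9y - 3)/(3y + 9) − 3 = (3(9y - 3) − 9(3y + 9)) / (3(3y + 9)) = -90/(3(3y + 9)).
For y > 0 we have 3y + 9 > 3y, so |(9y - 3)/(3y + 9) − 3| = 90/(3(3y + 9)) < 90/(3·3y) = 10/y.
Thus |(9y - 3)/(3y + 9) − 3| < ε whenever y > 10/ε.
Take M = 10/ε. If y > M then |(9y - 3)/(3y + 9) − 3| < 10/y < ε.

M = 10/ε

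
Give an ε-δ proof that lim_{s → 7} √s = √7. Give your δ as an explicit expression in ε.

δ = min(7, √7·ε)

Fix ε > 0. We want δ > 0 such that 0 < |s − 7| < δ implies |√s − √7| < ε.
Rationalise: √s − √7 = (s − 7)/(√s + √7), so |√s − √7| = |s − 7|/(√s + √7).
Restrict δ ≤ 7 so that |s − 7| < 7 forces s > 0, and then √s + √7 > √7.
Hence |√s − √7| < |s − 7|/√7, which is < ε once |s − 7| < √7·ε.
Take δ = min(7, √7·ε). If 0 < |s − 7| < δ then s > 0 and |√s − √7| < |s − 7|/√7 < ε.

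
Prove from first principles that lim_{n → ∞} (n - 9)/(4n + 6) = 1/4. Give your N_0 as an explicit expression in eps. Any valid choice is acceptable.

N_0 = (21/8)/eps

Let eps > 0. For n ≥ 1, |(n - 9)/(4n + 6) − (1/4)| = |-42|/(4(4n + 6)) = 42/(4(4n + 6)).
Since 4n + 6 ≥ 4n for n ≥ 1, this is ≤ 42/(4·4n) = (21/8)/n.
So |(n - 9)/(4n + 6) − (1/4)| < eps whenever n > (21/8)/eps.
Take N_0 = (21/8)/eps. If n > N_0 then |(n - 9)/(4n + 6) − (1/4)| ≤ (21/8)/n < eps.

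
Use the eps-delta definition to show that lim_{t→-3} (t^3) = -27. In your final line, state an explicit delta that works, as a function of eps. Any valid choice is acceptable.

delta = min(1, eps/37)

Let eps > 0 be given. We seek delta > 0 with 0 < |t + 3| < delta ⇒ |t^3 + 27| < eps.
Factor: t^3 + 27 = (t + 3)(t^2 - 3t + 9), so |t^3 + 27| = |t + 3|·|t^2 - 3t + 9|.
Restrict delta ≤ 1. Then |t + 3| < 1 gives |t| < 4, so by the triangle inequality |t^2 - 3t + 9| ≤ 4^2 + 3·4 + 9 = 37.
Hence |t^3 + 27| ≤ 37|t + 3|, which is < eps once |t + 3| < eps/37.
Take delta = min(1, eps/37). If 0 < |t + 3| < delta then both bounds hold and |t^3 + 27| ≤ 37|t + 3| < 37·(eps/37) = eps.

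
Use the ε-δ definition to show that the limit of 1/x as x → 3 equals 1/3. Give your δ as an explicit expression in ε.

δ = min(3/2, (9/2)ε)

Fix ε > 0. We seek δ > 0 such that 0 < |x − 3| < δ implies |1/x − (1/3)| < ε.
|1/x − (1/3)| = |3 − x|/(3·|x|) = |x − 3|/(3|x|).
Require δ ≤ 3/2 so that |x| > 3 − 3/2 = 3/2, hence 3|x| > 9/2.
Then |1/x − (1/3)| < |x − 3|/(9/2), which is < ε when |x − 3| < (9/2)ε.
Take δ = min(3/2, (9/2)ε). Then 0 < |x − 3| < δ gives both |x − 3| < 3/2 and |x − 3| < (9/2)ε, so |1/x − (1/3)| < ε.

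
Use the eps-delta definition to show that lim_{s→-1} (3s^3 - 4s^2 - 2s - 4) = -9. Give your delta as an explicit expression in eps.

Let eps > 0. We want delta > 0 such that 0 < |s + 1| < delta implies |(3s^3 - 4s^2 - 2s - 4) + 9| < eps.
(3s^3 - 4s^2 - 2s - 4) + 9 = 3s^3 - 4s^2 - 2s + 5 = (s + 1)(3s^2 - 7s + 5).
So |(3s^3 - 4s^2 - 2s - 4) + 9| = |s + 1|·|3s^2 - 7s + 5|.
Require delta ≤ 2. Then |s + 1| < 2 gives |s| < 3, and by the triangle inequality |3s^2 - 7s + 5| ≤ 3·3^2 + 7·3 + 5 = 53.
Hence |(3s^3 - 4s^2 - 2s - 4) + 9| ≤ 53|s + 1| < eps provided |s + 1| < eps/53.
Choosing delta = min(2, eps/53) ensures both conditions, hence |(3s^3 - 4s^2 - 2s - 4) + 9| < eps.

delta = min(2, eps/53)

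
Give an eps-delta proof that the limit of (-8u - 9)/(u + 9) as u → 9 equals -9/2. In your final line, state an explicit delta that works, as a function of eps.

Fix eps > 0. We want delta > 0 with 0 < |u − 9| < delta ⇒ |(-8u - 9)/(u + 9) + 9/2| < eps.
Combining over a common denominator, (-8u - 9)/(u + 9) + 9/2 = [(-8u - 9)·18 − (-81)·(u + 9)] / [18·(u + 9)] = -63(u − 9) / (18(u + 9)).
So |(-8u - 9)/(u + 9) + 9/2| = 63|u − 9| / (18·|u + 9|).
Require delta ≤ 9, so |u + 9| ≥ |18| − |u − 9| > 18 − 9 = 9.
Hence |(-8u - 9)/(u + 9) + 9/2| < 63|u − 9|/(18·9) = (7/18)|u − 9|, which is < eps once |u − 9| < (18/7)eps.
Take delta = min(9, (18/7)eps). Then 0 < |u − 9| < delta forces both bounds, so |(-8u - 9)/(u + 9) + 9/2| < eps.

delta = min(9, (18/7)eps)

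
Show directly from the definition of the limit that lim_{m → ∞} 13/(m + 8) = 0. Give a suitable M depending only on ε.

Suppose ε > 0. For m ≥ 1, |13/(m + 8) − 0| = 13/(m + 8) ≤ 13/m.
We need 13/m < ε, i.e. m > 13/ε.
Take M = 13/ε. If m > M then |13/(m + 8)| ≤ 13/m < ε.

M = 13/ε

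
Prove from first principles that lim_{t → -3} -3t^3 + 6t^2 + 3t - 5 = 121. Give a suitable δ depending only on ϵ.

δ = min(2, ϵ/192)

Let ϵ > 0. We want δ > 0 such that 0 < |t + 3| < δ implies |(-3t^3 + 6t^2 + 3t - 5) − 121| < ϵ.
(-3t^3 + 6t^2 + 3t - 5) − 121 = -3t^3 + 6t^2 + 3t - 126 = (t + 3)(-3t^2 + 15t - 42).
So |(-3t^3 + 6t^2 + 3t - 5) − 121| = |t + 3|·|-3t^2 + 15t - 42|.
Assume first that |t + 3| < 2, so |t| < 5. Then |-3t^2 + 15t - 42| ≤ 3·5^2 + 15·5 + 42 = 192.
Hence |(-3t^3 + 6t^2 + 3t - 5) − 121| ≤ 192|t + 3| < ϵ provided |t + 3| < ϵ/192.
Take δ = min(2, ϵ/192). Then 0 < |t + 3| < δ gives both |t + 3| < 2 and |t + 3| < ϵ/192, so |(-3t^3 + 6t^2 + 3t - 5) − 121| < ϵ.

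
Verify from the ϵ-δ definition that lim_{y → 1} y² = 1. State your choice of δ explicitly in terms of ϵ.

δ = min(2, ϵ/4)

Suppose ϵ > 0. We seek δ > 0 with 0 < |y − 1| < δ ⇒ |y² − 1| < ϵ.
Factor: y² − 1 = (y − 1)(y + 1), so |y² − 1| = |y − 1|·|y + 1|.
Impose δ ≤ 2 so that |y| < 3; then |y + 1| ≤ 4.
Hence |y² − 1| ≤ 4|y − 1|, which is < ϵ once |y − 1| < ϵ/4.
Take δ = min(2, ϵ/4). If 0 < |y − 1| < δ then both bounds hold and |y² − 1| ≤ 4|y − 1| < 4·(ϵ/4) = ϵ.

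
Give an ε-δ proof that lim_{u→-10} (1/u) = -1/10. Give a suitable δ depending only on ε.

Let ε > 0 be given. We seek δ > 0 such that 0 < |u + 10| < δ implies |1/u + 1/10| < ε.
|1/u + 1/10| = |-10 − u|/(10·|u|) = |u + 10|/(10|u|).
Restrict δ ≤ 5. Then |u + 10| < 5 gives |u| > 5, so 10|u| > 50.
Then |1/u + 1/10| < |u + 10|/50, which is < ε when |u + 10| < 50ε.
Take δ = min(5, 50ε). Then 0 < |u + 10| < δ gives both |u + 10| < 5 and |u + 10| < 50ε, so |1/u + 1/10| < ε.

δ = min(5, 50ε)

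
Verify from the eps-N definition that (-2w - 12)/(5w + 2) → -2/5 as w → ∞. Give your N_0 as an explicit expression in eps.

N_0 = (56/25)/eps

Fix eps > 0. We seek N_0 > 0 such that w > N_0 implies |(-2w - 12)/(5w + 2) + 2/5| < eps.
(-2w - 12)/(5w + 2) + 2/5 = (5(-2w - 12) − (-2)(5w + 2)) / (5(5w + 2)) = -56/(5(5w + 2)).
For w > 0 we have 5w + 2 > 5w, so |(-2w - 12)/(5w + 2) + 2/5| = 56/(5(5w + 2)) < 56/(5·5w) = (56/25)/w.
Thus |(-2w - 12)/(5w + 2) + 2/5| < eps whenever w > (56/25)/eps.
Take N_0 = (56/25)/eps. If w > N_0 then |(-2w - 12)/(5w + 2) + 2/5| < (56/25)/w < eps.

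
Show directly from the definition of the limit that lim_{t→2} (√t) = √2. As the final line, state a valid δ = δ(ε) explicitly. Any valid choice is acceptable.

Let ε > 0. We want δ > 0 such that 0 < |t − 2| < δ implies |√t − √2| < ε.
Multiplying by the conjugate, |√t − √2| = |t − 2|/(√t + √2).
Restrict δ ≤ 2 so that |t − 2| < 2 forces t > 0, and then √t + √2 > √2.
Hence |√t − √2| < |t − 2|/√2, which is < ε once |t − 2| < √2·ε.
Take δ = min(2, √2·ε). If 0 < |t − 2| < δ then t > 0 and |√t − √2| < |t − 2|/√2 < ε.

δ = min(2, √2·ε)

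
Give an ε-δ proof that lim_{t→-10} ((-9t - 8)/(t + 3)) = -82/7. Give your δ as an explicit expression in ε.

δ = min(7/2, (49/38)ε)

Let ε > 0. We want δ > 0 with 0 < |t + 10| < δ ⇒ |(-9t - 8)/(t + 3) + 82/7| < ε.
Combining over a common denominator, (-9t - 8)/(t + 3) + 82/7 = [(-9t - 8)·(-7) − 82·(t + 3)] / [(-7)·(t + 3)] = -19(t + 10) / ((-7)(t + 3)).
So |(-9t - 8)/(t + 3) + 82/7| = 19|t + 10| / (7·|t + 3|).
Require δ ≤ 7/2, so |t + 3| ≥ |-7| − |t + 10| > 7 − 7/2 = 7/2.
Hence |(-9t - 8)/(t + 3) + 82/7| < 19|t + 10|/(7·(7/2)) = (38/49)|t + 10|, which is < ε once |t + 10| < (49/38)ε.
Take δ = min(7/2, (49/38)ε). Then 0 < |t + 10| < δ forces both bounds, so |(-9t - 8)/(t + 3) + 82/7| < ε.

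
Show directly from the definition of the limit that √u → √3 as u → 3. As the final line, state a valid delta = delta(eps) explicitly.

Let eps > 0. We want delta > 0 such that 0 < |u − 3| < delta implies |√u − √3| < eps.
Multiplying by the conjugate, |√u − √3| = |u − 3|/(√u + √3).
Restrict delta ≤ 3 so that |u − 3| < 3 forces u > 0, and then √u + √3 > √3.
Hence |√u − √3| < |u − 3|/√3, which is < eps once |u − 3| < √3·eps.
Take delta = min(3, √3·eps). If 0 < |u − 3| < delta then u > 0 and |√u − √3| < |u − 3|/√3 < eps.

delta = min(3, √3·eps)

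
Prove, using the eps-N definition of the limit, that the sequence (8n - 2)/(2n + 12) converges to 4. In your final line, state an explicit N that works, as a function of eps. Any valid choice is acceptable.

N = 25/eps

Fix eps > 0. For n ≥ 1, |(8n - 2)/(2n + 12) − 4| = |-100|/(2(2n + 12)) = 100/(2(2n + 12)).
Since 2n + 12 ≥ 2n for n ≥ 1, this is ≤ 100/(2·2n) = 25/n.
So |(8n - 2)/(2n + 12) − 4| < eps whenever n > 25/eps.
Take N = 25/eps. If n > N then |(8n - 2)/(2n + 12) − 4| ≤ 25/n < eps.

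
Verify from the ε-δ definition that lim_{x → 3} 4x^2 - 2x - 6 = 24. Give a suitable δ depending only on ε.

δ = min(1, ε/26)

Fix ε > 0. We want δ > 0 such that 0 < |x − 3| < δ implies |(4x^2 - 2x - 6) − 24| < ε.
(4x^2 - 2x - 6) − 24 = 4x^2 - 2x - 30 = (x − 3)(4x + 10).
So |(4x^2 - 2x - 6) − 24| = |x − 3|·|4x + 10|.
Require δ ≤ 1. Then |x − 3| < 1 gives |x| < 4, and by the triangle inequality |4x + 10| ≤ 4·4 + 10 = 26.
Hence |(4x^2 - 2x - 6) − 24| ≤ 26|x − 3| < ε provided |x − 3| < ε/26.
Take δ = min(1, ε/26). Then 0 < |x − 3| < δ gives both |x − 3| < 1 and |x − 3| < ε/26, so |(4x^2 - 2x - 6) − 24| < ε.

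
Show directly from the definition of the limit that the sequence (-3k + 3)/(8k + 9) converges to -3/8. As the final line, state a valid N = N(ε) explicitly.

Suppose ε > 0. For k ≥ 1, |(-3k + 3)/(8k + 9) + 3/8| = |51|/(8(8k + 9)) = 51/(8(8k + 9)).
Since 8k + 9 ≥ 8k for k ≥ 1, this is ≤ 51/(8·8k) = (51/64)/k.
So |(-3k + 3)/(8k + 9) + 3/8| < ε whenever k > (51/64)/ε.
Take N = (51/64)/ε. If k > N then |(-3k + 3)/(8k + 9) + 3/8| ≤ (51/64)/k < ε.

N = (51/64)/ε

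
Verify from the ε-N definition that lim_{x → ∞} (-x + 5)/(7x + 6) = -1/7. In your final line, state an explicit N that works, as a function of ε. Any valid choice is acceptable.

N = (41/49)/ε

Let ε > 0. We seek N > 0 such that x > N implies |(-x + 5)/(7x + 6) + 1/7| < ε.
(-x + 5)/(7x + 6) + 1/7 = (7(-x + 5) − (-1)(7x + 6)) / (7(7x + 6)) = 41/(7(7x + 6)).
For x > 0 we have 7x + 6 > 7x, so |(-x + 5)/(7x + 6) + 1/7| = 41/(7(7x + 6)) < 41/(7·7x) = (41/49)/x.
Thus |(-x + 5)/(7x + 6) + 1/7| < ε whenever x > (41/49)/ε.
Take N = (41/49)/ε. If x > N then |(-x + 5)/(7x + 6) + 1/7| < (41/49)/x < ε.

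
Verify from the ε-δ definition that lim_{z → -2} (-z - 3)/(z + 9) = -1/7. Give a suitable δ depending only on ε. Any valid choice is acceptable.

δ = min(7/2, (49/12)ε)

Suppose ε > 0. We want δ > 0 with 0 < |z + 2| < δ ⇒ |(-z - 3)/(z + 9) + 1/7| < ε.
Combining over a common denominator, (-z - 3)/(z + 9) + 1/7 = [(-z - 3)·7 − (-1)·(z + 9)] / [7·(z + 9)] = -6(z + 2) / (7(z + 9)).
So |(-z - 3)/(z + 9) + 1/7| = 6|z + 2| / (7·|z + 9|).
Restrict δ ≤ 7/2. Then |z + 2| < 7/2 gives |z + 9| = |(z + 2) + 7| ≥ 7 − 7/2 = 7/2.
Hence |(-z - 3)/(z + 9) + 1/7| < 6|z + 2|/(7·(7/2)) = (12/49)|z + 2|, which is < ε once |z + 2| < (49/12)ε.
Take δ = min(7/2, (49/12)ε). Then 0 < |z + 2| < δ forces both bounds, so |(-z - 3)/(z + 9) + 1/7| < ε.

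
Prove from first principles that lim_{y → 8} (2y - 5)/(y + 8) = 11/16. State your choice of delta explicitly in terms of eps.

Fix eps > 0. We want delta > 0 with 0 < |y − 8| < delta ⇒ |(2y - 5)/(y + 8) − (11/16)| < eps.
Combining over a common denominator, (2y - 5)/(y + 8) − (11/16) = [(2y - 5)·16 − 11·(y + 8)] / [16·(y + 8)] = 21(y − 8) / (16(y + 8)).
So |(2y - 5)/(y + 8) − (11/16)| = 21|y − 8| / (16·|y + 8|).
Require delta ≤ 8, so |y + 8| ≥ |16| − |y − 8| > 16 − 8 = 8.
Hence |(2y - 5)/(y + 8) − (11/16)| < 21|y − 8|/(16·8) = (21/128)|y − 8|, which is < eps once |y − 8| < (128/21)eps.
Take delta = min(8, (128/21)eps). Then 0 < |y − 8| < delta forces both bounds, so |(2y - 5)/(y + 8) − (11/16)| < eps.

delta = min(8, (128/21)eps)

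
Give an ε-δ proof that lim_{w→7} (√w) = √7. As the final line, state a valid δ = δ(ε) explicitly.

δ = min(7, √7·ε)

Let ε > 0. We want δ > 0 such that 0 < |w − 7| < δ implies |√w − √7| < ε.
Multiplying by the conjugate, |√w − √7| = |w − 7|/(√w + √7).
Restrict δ ≤ 7 so that |w − 7| < 7 forces w > 0, and then √w + √7 > √7.
Hence |√w − √7| < |w − 7|/√7, which is < ε once |w − 7| < √7·ε.
Take δ = min(7, √7·ε). If 0 < |w − 7| < δ then w > 0 and |√w − √7| < |w − 7|/√7 < ε.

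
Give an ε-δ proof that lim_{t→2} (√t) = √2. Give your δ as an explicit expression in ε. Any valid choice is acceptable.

Suppose ε > 0. We want δ > 0 such that 0 < |t − 2| < δ implies |√t − √2| < ε.
Rationalise: √t − √2 = (t − 2)/(√t + √2), so |√t − √2| = |t − 2|/(√t + √2).
Restrict δ ≤ 2 so that |t − 2| < 2 forces t > 0, and then √t + √2 > √2.
Hence |√t − √2| < |t − 2|/√2, which is < ε once |t − 2| < √2·ε.
Take δ = min(2, √2·ε). If 0 < |t − 2| < δ then t > 0 and |√t − √2| < |t − 2|/√2 < ε.

δ = min(2, √2·ε)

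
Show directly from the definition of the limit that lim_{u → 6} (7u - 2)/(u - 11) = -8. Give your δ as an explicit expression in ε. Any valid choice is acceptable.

δ = min(5/2, (1/6)ε)

Fix ε > 0. We want δ > 0 with 0 < |u − 6| < δ ⇒ |(7u - 2)/(u - 11) + 8| < ε.
Combining over a common denominator, (7u - 2)/(u - 11) + 8 = [(7u - 2)·(-5) − 40·(u - 11)] / [(-5)·(u - 11)] = -75(u − 6) / ((-5)(u - 11)).
So |(7u - 2)/(u - 11) + 8| = 75|u − 6| / (5·|u − 11|).
Restrict δ ≤ 5/2. Then |u − 6| < 5/2 gives |u − 11| = |(u − 6) + (-5)| ≥ 5 − 5/2 = 5/2.
Hence |(7u - 2)/(u - 11) + 8| < 75|u − 6|/(5·(5/2)) = 6|u − 6|, which is < ε once |u − 6| < (1/6)ε.
Take δ = min(5/2, (1/6)ε). Then 0 < |u − 6| < δ forces both bounds, so |(7u - 2)/(u - 11) + 8| < ε.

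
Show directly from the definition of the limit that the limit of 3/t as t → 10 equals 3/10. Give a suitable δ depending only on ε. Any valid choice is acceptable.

Let ε > 0 be given. We seek δ > 0 such that 0 < |t − 10| < δ implies |3/t − (3/10)| < ε.
|3/t − (3/10)| = 3·|10 − t|/(10·|t|) = 3|t − 10|/(10|t|).
Require δ ≤ 5 so that |t| > 10 − 5 = 5, hence 10|t| > 50.
Then |3/t − (3/10)| < 3|t − 10|/50, which is < ε when |t − 10| < (50/3)ε.
Take δ = min(5, (50/3)ε). Then 0 < |t − 10| < δ gives both |t − 10| < 5 and |t − 10| < (50/3)ε, so |3/t − (3/10)| < ε.

δ = min(5, (50/3)ε)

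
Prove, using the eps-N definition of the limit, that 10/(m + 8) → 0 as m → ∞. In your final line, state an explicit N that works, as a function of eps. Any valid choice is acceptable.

N = 10/eps

Let eps > 0. For m ≥ 1, |10/(m + 8) − 0| = 10/(m + 8) ≤ 10/m.
We need 10/m < eps, i.e. m > 10/eps.
Take N = 10/eps. If m > N then |10/(m + 8)| ≤ 10/m < eps.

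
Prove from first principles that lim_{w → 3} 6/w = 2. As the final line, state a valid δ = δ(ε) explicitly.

Suppose ε > 0. We seek δ > 0 such that 0 < |w − 3| < δ implies |6/w − 2| < ε.
|6/w − 2| = 6·|3 − w|/(3·|w|) = 6|w − 3|/(3|w|).
Require δ ≤ 3/2 so that |w| > 3 − 3/2 = 3/2, hence 3|w| > 9/2.
Then |6/w − 2| < 6|w − 3|/(9/2), which is < ε when |w − 3| < (3/4)ε.
Take δ = min(3/2, (3/4)ε). Then 0 < |w − 3| < δ gives both |w − 3| < 3/2 and |w − 3| < (3/4)ε, so |6/w − 2| < ε.

δ = min(3/2, (3/4)ε)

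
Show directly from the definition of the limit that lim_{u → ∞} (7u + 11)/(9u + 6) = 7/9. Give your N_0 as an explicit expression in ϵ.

N_0 = (19/27)/ϵ

Let ϵ > 0. We seek N_0 > 0 such that u > N_0 implies |(7u + 11)/(9u + 6) − (7/9)| < ϵ.
(7u + 11)/(9u + 6) − (7/9) = (9(7u + 11) − 7(9u + 6)) / (9(9u + 6)) = 57/(9(9u + 6)).
For u > 0 we have 9u + 6 > 9u, so |(7u + 11)/(9u + 6) − (7/9)| = 57/(9(9u + 6)) < 57/(9·9u) = (19/27)/u.
Thus |(7u + 11)/(9u + 6) − (7/9)| < ϵ whenever u > (19/27)/ϵ.
Take N_0 = (19/27)/ϵ. If u > N_0 then |(7u + 11)/(9u + 6) − (7/9)| < (19/27)/u < ϵ.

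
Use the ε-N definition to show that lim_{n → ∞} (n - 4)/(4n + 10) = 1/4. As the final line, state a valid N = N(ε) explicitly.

N = (13/8)/ε

Fix ε > 0. For n ≥ 1, |(n - 4)/(4n + 10) − (1/4)| = |-26|/(4(4n + 10)) = 26/(4(4n + 10)).
Since 4n + 10 ≥ 4n for n ≥ 1, this is ≤ 26/(4·4n) = (13/8)/n.
So |(n - 4)/(4n + 10) − (1/4)| < ε whenever n > (13/8)/ε.
Take N = (13/8)/ε. If n > N then |(n - 4)/(4n + 10) − (1/4)| ≤ (13/8)/n < ε.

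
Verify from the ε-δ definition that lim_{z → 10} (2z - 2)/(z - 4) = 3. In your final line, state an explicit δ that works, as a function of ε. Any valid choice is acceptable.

Let ε > 0 be given. We want δ > 0 with 0 < |z − 10| < δ ⇒ |(2z - 2)/(z - 4) − 3| < ε.
Combining over a common denominator, (2z - 2)/(z - 4) − 3 = [(2z - 2)·6 − 18·(z - 4)] / [6·(z - 4)] = -6(z − 10) / (6(z - 4)).
So |(2z - 2)/(z - 4) − 3| = 6|z − 10| / (6·|z − 4|).
Restrict δ ≤ 3. Then |z − 10| < 3 gives |z − 4| = |(z − 10) + 6| ≥ 6 − 3 = 3.
Hence |(2z - 2)/(z - 4) − 3| < 6|z − 10|/(6·3) = (1/3)|z − 10|, which is < ε once |z − 10| < 3ε.
Take δ = min(3, 3ε). Then 0 < |z − 10| < δ forces both bounds, so |(2z - 2)/(z - 4) − 3| < ε.

δ = min(3, 3ε)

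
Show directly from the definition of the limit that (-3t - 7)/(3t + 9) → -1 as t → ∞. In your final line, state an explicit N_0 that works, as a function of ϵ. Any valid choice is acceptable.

Fix ϵ > 0. We seek N_0 > 0 such that t > N_0 implies |(-3t - 7)/(3t + 9) + 1| < ϵ.
(-3t - 7)/(3t + 9) + 1 = (3(-3t - 7) − (-3)(3t + 9)) / (3(3t + 9)) = 6/(3(3t + 9)).
For t > 0 we have 3t + 9 > 3t, so |(-3t - 7)/(3t + 9) + 1| = 6/(3(3t + 9)) < 6/(3·3t) = (2/3)/t.
Thus |(-3t - 7)/(3t + 9) + 1| < ϵ whenever t > (2/3)/ϵ.
Take N_0 = (2/3)/ϵ. If t > N_0 then |(-3t - 7)/(3t + 9) + 1| < (2/3)/t < ϵ.

N_0 = (2/3)/ϵ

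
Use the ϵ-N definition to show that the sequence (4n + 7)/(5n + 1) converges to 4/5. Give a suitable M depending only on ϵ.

Fix ϵ > 0. For n ≥ 1, |(4n + 7)/(5n + 1) − (4/5)| = |31|/(5(5n + 1)) = 31/(5(5n + 1)).
Since 5n + 1 ≥ 5n for n ≥ 1, this is ≤ 31/(5·5n) = (31/25)/n.
So |(4n + 7)/(5n + 1) − (4/5)| < ϵ whenever n > (31/25)/ϵ.
Take M = (31/25)/ϵ. If n > M then |(4n + 7)/(5n + 1) − (4/5)| ≤ (31/25)/n < ϵ.

M = (31/25)/ϵ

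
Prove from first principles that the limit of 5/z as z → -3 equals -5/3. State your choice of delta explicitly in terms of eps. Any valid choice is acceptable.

delta = min(3/2, (9/10)eps)

Let eps > 0. We seek delta > 0 such that 0 < |z + 3| < delta implies |5/z + 5/3| < eps.
|5/z + 5/3| = 5·|-3 − z|/(3·|z|) = 5|z + 3|/(3|z|).
Require delta ≤ 3/2 so that |z| > 3 − 3/2 = 3/2, hence 3|z| > 9/2.
Then |5/z + 5/3| < 5|z + 3|/(9/2), which is < eps when |z + 3| < (9/10)eps.
Take delta = min(3/2, (9/10)eps). Then 0 < |z + 3| < delta gives both |z + 3| < 3/2 and |z + 3| < (9/10)eps, so |5/z + 5/3| < eps.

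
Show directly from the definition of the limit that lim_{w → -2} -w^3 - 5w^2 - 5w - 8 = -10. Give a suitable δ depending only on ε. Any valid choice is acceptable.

Let ε > 0 be given. We want δ > 0 such that 0 < |w + 2| < δ implies |(-w^3 - 5w^2 - 5w - 8) + 10| < ε.
(-w^3 - 5w^2 - 5w - 8) + 10 = -w^3 - 5w^2 - 5w + 2 = (w + 2)(-w^2 - 3w + 1).
So |(-w^3 - 5w^2 - 5w - 8) + 10| = |w + 2|·|-w^2 - 3w + 1|.
Assume first that |w + 2| < 1, so |w| < 3. Then |-w^2 - 3w + 1| ≤ 3^2 + 3·3 + 1 = 19.
Hence |(-w^3 - 5w^2 - 5w - 8) + 10| ≤ 19|w + 2| < ε provided |w + 2| < ε/19.
Take δ = min(1, ε/19). Then 0 < |w + 2| < δ gives both |w + 2| < 1 and |w + 2| < ε/19, so |(-w^3 - 5w^2 - 5w - 8) + 10| < ε.

δ = min(1, ε/19)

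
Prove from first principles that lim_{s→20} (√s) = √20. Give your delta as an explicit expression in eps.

Fix eps > 0. We want delta > 0 such that 0 < |s − 20| < delta implies |√s − √20| < eps.
Multiplying by the conjugate, |√s − √20| = |s − 20|/(√s + √20).
Restrict delta ≤ 20 so that |s − 20| < 20 forces s > 0, and then √s + √20 > √20.
Hence |√s − √20| < |s − 20|/√20, which is < eps once |s − 20| < √20·eps.
Take delta = min(20, √20·eps). If 0 < |s − 20| < delta then s > 0 and |√s − √20| < |s − 20|/√20 < eps.

delta = min(20, √20·eps)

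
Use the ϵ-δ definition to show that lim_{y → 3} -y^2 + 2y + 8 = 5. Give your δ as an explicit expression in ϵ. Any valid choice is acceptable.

Suppose ϵ > 0. We want δ > 0 such that 0 < |y − 3| < δ implies |(-y^2 + 2y + 8) − 5| < ϵ.
(-y^2 + 2y + 8) − 5 = -y^2 + 2y + 3 = (y − 3)(-y - 1).
So |(-y^2 + 2y + 8) − 5| = |y − 3|·|-y - 1|.
Require δ ≤ 2. Then |y − 3| < 2 gives |y| < 5, and by the triangle inequality |-y - 1| ≤ 5 + 1 = 6.
Hence |(-y^2 + 2y + 8) − 5| ≤ 6|y − 3| < ϵ provided |y − 3| < ϵ/6.
Take δ = min(2, ϵ/6). Then 0 < |y − 3| < δ gives both |y − 3| < 2 and |y − 3| < ϵ/6, so |(-y^2 + 2y + 8) − 5| < ϵ.

δ = min(2, ϵ/6)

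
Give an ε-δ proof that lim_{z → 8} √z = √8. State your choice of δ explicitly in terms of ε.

δ = min(8, √8·ε)

Let ε > 0. We want δ > 0 such that 0 < |z − 8| < δ implies |√z − √8| < ε.
Rationalise: √z − √8 = (z − 8)/(√z + √8), so |√z − √8| = |z − 8|/(√z + √8).
Restrict δ ≤ 8 so that |z − 8| < 8 forces z > 0, and then √z + √8 > √8.
Hence |√z − √8| < |z − 8|/√8, which is < ε once |z − 8| < √8·ε.
Take δ = min(8, √8·ε). If 0 < |z − 8| < δ then z > 0 and |√z − √8| < |z − 8|/√8 < ε.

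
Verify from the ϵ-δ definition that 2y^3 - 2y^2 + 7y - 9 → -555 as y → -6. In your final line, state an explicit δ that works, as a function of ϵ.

Let ϵ > 0 be given. We want δ > 0 such that 0 < |y + 6| < δ implies |(2y^3 - 2y^2 + 7y - 9) + 555| < ϵ.
(2y^3 - 2y^2 + 7y - 9) + 555 = 2y^3 - 2y^2 + 7y + 546 = (y + 6)(2y^2 - 14y + 91).
So |(2y^3 - 2y^2 + 7y - 9) + 555| = |y + 6|·|2y^2 - 14y + 91|.
Require δ ≤ 1. Then |y + 6| < 1 gives |y| < 7, and by the triangle inequality |2y^2 - 14y + 91| ≤ 2·7^2 + 14·7 + 91 = 287.
Hence |(2y^3 - 2y^2 + 7y - 9) + 555| ≤ 287|y + 6| < ϵ provided |y + 6| < ϵ/287.
Take δ = min(1, ϵ/287). Then 0 < |y + 6| < δ gives both |y + 6| < 1 and |y + 6| < ϵ/287, so |(2y^3 - 2y^2 + 7y - 9) + 555| < ϵ.

δ = min(1, ϵ/287)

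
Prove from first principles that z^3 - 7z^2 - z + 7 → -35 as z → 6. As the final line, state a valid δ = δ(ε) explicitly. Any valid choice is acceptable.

δ = min(2, ε/79)

Let ε > 0. We want δ > 0 such that 0 < |z − 6| < δ implies |(z^3 - 7z^2 - z + 7) + 35| < ε.
(z^3 - 7z^2 - z + 7) + 35 = z^3 - 7z^2 - z + 42 = (z − 6)(z^2 - z - 7).
So |(z^3 - 7z^2 - z + 7) + 35| = |z − 6|·|z^2 - z - 7|.
Require δ ≤ 2. Then |z − 6| < 2 gives |z| < 8, and by the triangle inequality |z^2 - z - 7| ≤ 8^2 + 8 + 7 = 79.
Hence |(z^3 - 7z^2 - z + 7) + 35| ≤ 79|z − 6| < ε provided |z − 6| < ε/79.
Choosing δ = min(2, ε/79) ensures both conditions, hence |(z^3 - 7z^2 - z + 7) + 35| < ε.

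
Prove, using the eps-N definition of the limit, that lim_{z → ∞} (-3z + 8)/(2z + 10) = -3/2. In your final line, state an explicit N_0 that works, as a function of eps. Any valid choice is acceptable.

N_0 = (23/2)/eps

Let eps > 0 be given. We seek N_0 > 0 such that z > N_0 implies |(-3z + 8)/(2z + 10) + 3/2| < eps.
(-3z + 8)/(2z + 10) + 3/2 = (2(-3z + 8) − (-3)(2z + 10)) / (2(2z + 10)) = 46/(2(2z + 10)).
For z > 0 we have 2z + 10 > 2z, so |(-3z + 8)/(2z + 10) + 3/2| = 46/(2(2z + 10)) < 46/(2·2z) = (23/2)/z.
Thus |(-3z + 8)/(2z + 10) + 3/2| < eps whenever z > (23/2)/eps.
Take N_0 = (23/2)/eps. If z > N_0 then |(-3z + 8)/(2z + 10) + 3/2| < (23/2)/z < eps.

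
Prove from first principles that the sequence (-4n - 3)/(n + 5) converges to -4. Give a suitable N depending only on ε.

Let ε > 0. For n ≥ 1, |(-4n - 3)/(n + 5) + 4| = |17|/((n + 5)) = 17/((n + 5)).
Since n + 5 ≥ n for n ≥ 1, this is ≤ 17/(n) = 17/n.
So |(-4n - 3)/(n + 5) + 4| < ε whenever n > 17/ε.
Take N = 17/ε. If n > N then |(-4n - 3)/(n + 5) + 4| ≤ 17/n < ε.

N = 17/ε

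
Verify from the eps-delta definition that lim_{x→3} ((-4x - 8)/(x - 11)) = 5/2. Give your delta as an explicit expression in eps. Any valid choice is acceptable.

delta = min(4, (8/13)eps)

Fix eps > 0. We want delta > 0 with 0 < |x − 3| < delta ⇒ |(-4x - 8)/(x - 11) − (5/2)| < eps.
Combining over a common denominator, (-4x - 8)/(x - 11) − (5/2) = [(-4x - 8)·(-8) − (-20)·(x - 11)] / [(-8)·(x - 11)] = 52(x − 3) / ((-8)(x - 11)).
So |(-4x - 8)/(x - 11) − (5/2)| = 52|x − 3| / (8·|x − 11|).
Restrict delta ≤ 4. Then |x − 3| < 4 gives |x − 11| = |(x − 3) + (-8)| ≥ 8 − 4 = 4.
Hence |(-4x - 8)/(x - 11) − (5/2)| < 52|x − 3|/(8·4) = (13/8)|x − 3|, which is < eps once |x − 3| < (8/13)eps.
Take delta = min(4, (8/13)eps). Then 0 < |x − 3| < delta forces both bounds, so |(-4x - 8)/(x - 11) − (5/2)| < eps.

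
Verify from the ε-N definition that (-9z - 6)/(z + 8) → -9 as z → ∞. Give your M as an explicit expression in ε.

Let ε > 0. We seek M > 0 such that z > M implies |(-9z - 6)/(z + 8) + 9| < ε.
(-9z - 6)/(z + 8) + 9 = ((-9z - 6) − (-9)(z + 8)) / ((z + 8)) = 66/((z + 8)).
For z > 0 we have z + 8 > z, so |(-9z - 6)/(z + 8) + 9| = 66/((z + 8)) < 66/(z) = 66/z.
Thus |(-9z - 6)/(z + 8) + 9| < ε whenever z > 66/ε.
Take M = 66/ε. If z > M then |(-9z - 6)/(z + 8) + 9| < 66/z < ε.

M = 66/ε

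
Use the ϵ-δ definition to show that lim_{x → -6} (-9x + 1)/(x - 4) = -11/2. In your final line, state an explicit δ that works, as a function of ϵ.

Let ϵ > 0 be given. We want δ > 0 with 0 < |x + 6| < δ ⇒ |(-9x + 1)/(x - 4) + 11/2| < ϵ.
Combining over a common denominator, (-9x + 1)/(x - 4) + 11/2 = [(-9x + 1)·(-10) − 55·(x - 4)] / [(-10)·(x - 4)] = 35(x + 6) / ((-10)(x - 4)).
So |(-9x + 1)/(x - 4) + 11/2| = 35|x + 6| / (10·|x − 4|).
Require δ ≤ 5, so |x − 4| ≥ |-10| − |x + 6| > 10 − 5 = 5.
Hence |(-9x + 1)/(x - 4) + 11/2| < 35|x + 6|/(10·5) = (7/10)|x + 6|, which is < ϵ once |x + 6| < (10/7)ϵ.
Take δ = min(5, (10/7)ϵ). Then 0 < |x + 6| < δ forces both bounds, so |(-9x + 1)/(x - 4) + 11/2| < ϵ.

δ = min(5, (10/7)ϵ)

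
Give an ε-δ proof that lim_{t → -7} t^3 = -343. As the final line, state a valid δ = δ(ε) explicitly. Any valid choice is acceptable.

Let ε > 0 be given. We seek δ > 0 with 0 < |t + 7| < δ ⇒ |t^3 + 343| < ε.
Factor: t^3 + 343 = (t + 7)(t^2 - 7t + 49), so |t^3 + 343| = |t + 7|·|t^2 - 7t + 49|.
Restrict δ ≤ 1. Then |t + 7| < 1 gives |t| < 8, so by the triangle inequality |t^2 - 7t + 49| ≤ 8^2 + 7·8 + 49 = 169.
Hence |t^3 + 343| ≤ 169|t + 7|, which is < ε once |t + 7| < ε/169.
Take δ = min(1, ε/169). If 0 < |t + 7| < δ then both bounds hold and |t^3 + 343| ≤ 169|t + 7| < 169·(ε/169) = ε.

δ = min(1, ε/169)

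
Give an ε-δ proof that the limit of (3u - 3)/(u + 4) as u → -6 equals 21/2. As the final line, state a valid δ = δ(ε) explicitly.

δ = min(1, (2/15)ε)

Let ε > 0 be given. We want δ > 0 with 0 < |u + 6| < δ ⇒ |(3u - 3)/(u + 4) − (21/2)| < ε.
Combining over a common denominator, (3u - 3)/(u + 4) − (21/2) = [(3u - 3)·(-2) − (-21)·(u + 4)] / [(-2)·(u + 4)] = 15(u + 6) / ((-2)(u + 4)).
So |(3u - 3)/(u + 4) − (21/2)| = 15|u + 6| / (2·|u + 4|).
Restrict δ ≤ 1. Then |u + 6| < 1 gives |u + 4| = |(u + 6) + (-2)| ≥ 2 − 1 = 1.
Hence |(3u - 3)/(u + 4) − (21/2)| < 15|u + 6|/(2·1) = (15/2)|u + 6|, which is < ε once |u + 6| < (2/15)ε.
Take δ = min(1, (2/15)ε). Then 0 < |u + 6| < δ forces both bounds, so |(3u - 3)/(u + 4) − (21/2)| < ε.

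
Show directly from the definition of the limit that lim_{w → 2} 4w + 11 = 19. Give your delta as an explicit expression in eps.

delta = eps/4

Let eps > 0. We need delta > 0 so that 0 < |w − 2| < delta implies |(4w + 11) − 19| < eps.
Since (4w + 11) − 19 = 4(w − 2), we have |(4w + 11) − 19| = 4|w − 2|.
So 4|w − 2| < eps exactly when |w − 2| < eps/4.
Take delta = eps/4. If 0 < |w − 2| < delta then |(4w + 11) − 19| = 4|w − 2| < 4·(eps/4) = eps.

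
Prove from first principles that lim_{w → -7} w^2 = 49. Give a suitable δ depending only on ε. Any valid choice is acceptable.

Fix ε > 0. We seek δ > 0 with 0 < |w + 7| < δ ⇒ |w^2 − 49| < ε.
Factor: w^2 − 49 = (w + 7)(w - 7), so |w^2 − 49| = |w + 7|·|w - 7|.
Impose δ ≤ 1 so that |w| < 8; then |w - 7| ≤ 15.
Hence |w^2 − 49| ≤ 15|w + 7|, which is < ε once |w + 7| < ε/15.
Take δ = min(1, ε/15). If 0 < |w + 7| < δ then both bounds hold and |w^2 − 49| ≤ 15|w + 7| < 15·(ε/15) = ε.

δ = min(1, ε/15)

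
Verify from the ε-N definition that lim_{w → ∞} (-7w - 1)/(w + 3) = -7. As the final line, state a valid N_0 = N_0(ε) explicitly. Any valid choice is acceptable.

Let ε > 0 be given. We seek N_0 > 0 such that w > N_0 implies |(-7w - 1)/(w + 3) + 7| < ε.
(-7w - 1)/(w + 3) + 7 = ((-7w - 1) − (-7)(w + 3)) / ((w + 3)) = 20/((w + 3)).
For w > 0 we have w + 3 > w, so |(-7w - 1)/(w + 3) + 7| = 20/((w + 3)) < 20/(w) = 20/w.
Thus |(-7w - 1)/(w + 3) + 7| < ε whenever w > 20/ε.
Take N_0 = 20/ε. If w > N_0 then |(-7w - 1)/(w + 3) + 7| < 20/w < ε.

N_0 = 20/ε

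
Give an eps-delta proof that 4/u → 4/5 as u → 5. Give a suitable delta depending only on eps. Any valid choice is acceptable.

delta = min(5/2, (25/8)eps)

Suppose eps > 0. We seek delta > 0 such that 0 < |u − 5| < delta implies |4/u − (4/5)| < eps.
|4/u − (4/5)| = 4·|5 − u|/(5·|u|) = 4|u − 5|/(5|u|).
Require delta ≤ 5/2 so that |u| > 5 − 5/2 = 5/2, hence 5|u| > 25/2.
Then |4/u − (4/5)| < 4|u − 5|/(25/2), which is < eps when |u − 5| < (25/8)eps.
Take delta = min(5/2, (25/8)eps). Then 0 < |u − 5| < delta gives both |u − 5| < 5/2 and |u − 5| < (25/8)eps, so |4/u − (4/5)| < eps.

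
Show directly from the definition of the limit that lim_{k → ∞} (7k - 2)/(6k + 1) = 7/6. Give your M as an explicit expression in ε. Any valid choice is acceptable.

M = (19/36)/ε

Fix ε > 0. For k ≥ 1, |(7k - 2)/(6k + 1) − (7/6)| = |-19|/(6(6k + 1)) = 19/(6(6k + 1)).
Since 6k + 1 ≥ 6k for k ≥ 1, this is ≤ 19/(6·6k) = (19/36)/k.
So |(7k - 2)/(6k + 1) − (7/6)| < ε whenever k > (19/36)/ε.
Take M = (19/36)/ε. If k > M then |(7k - 2)/(6k + 1) − (7/6)| ≤ (19/36)/k < ε.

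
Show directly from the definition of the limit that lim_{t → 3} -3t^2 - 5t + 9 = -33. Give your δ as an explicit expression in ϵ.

δ = min(1, ϵ/26)

Fix ϵ > 0. We want δ > 0 such that 0 < |t − 3| < δ implies |(-3t^2 - 5t + 9) + 33| < ϵ.
(-3t^2 - 5t + 9) + 33 = -3t^2 - 5t + 42 = (t − 3)(-3t - 14).
So |(-3t^2 - 5t + 9) + 33| = |t − 3|·|-3t - 14|.
Assume first that |t − 3| < 1, so |t| < 4. Then |-3t - 14| ≤ 3·4 + 14 = 26.
Hence |(-3t^2 - 5t + 9) + 33| ≤ 26|t − 3| < ϵ provided |t − 3| < ϵ/26.
Choosing δ = min(1, ϵ/26) ensures both conditions, hence |(-3t^2 - 5t + 9) + 33| < ϵ.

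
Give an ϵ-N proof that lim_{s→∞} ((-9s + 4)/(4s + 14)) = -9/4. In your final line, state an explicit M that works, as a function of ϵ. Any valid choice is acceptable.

Let ϵ > 0. We seek M > 0 such that s > M implies |(-9s + 4)/(4s + 14) + 9/4| < ϵ.
(-9s + 4)/(4s + 14) + 9/4 = (4(-9s + 4) − (-9)(4s + 14)) / (4(4s + 14)) = 142/(4(4s + 14)).
For s > 0 we have 4s + 14 > 4s, so |(-9s + 4)/(4s + 14) + 9/4| = 142/(4(4s + 14)) < 142/(4·4s) = (71/8)/s.
Thus |(-9s + 4)/(4s + 14) + 9/4| < ϵ whenever s > (71/8)/ϵ.
Take M = (71/8)/ϵ. If s > M then |(-9s + 4)/(4s + 14) + 9/4| < (71/8)/s < ϵ.

M = (71/8)/ϵ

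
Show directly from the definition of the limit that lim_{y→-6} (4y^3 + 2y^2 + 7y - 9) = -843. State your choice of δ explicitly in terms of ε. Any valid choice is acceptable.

Fix ε > 0. We want δ > 0 such that 0 < |y + 6| < δ implies |(4y^3 + 2y^2 + 7y - 9) + 843| < ε.
(4y^3 + 2y^2 + 7y - 9) + 843 = 4y^3 + 2y^2 + 7y + 834 = (y + 6)(4y^2 - 22y + 139).
So |(4y^3 + 2y^2 + 7y - 9) + 843| = |y + 6|·|4y^2 - 22y + 139|.
Assume first that |y + 6| < 1, so |y| < 7. Then |4y^2 - 22y + 139| ≤ 4·7^2 + 22·7 + 139 = 489.
Hence |(4y^3 + 2y^2 + 7y - 9) + 843| ≤ 489|y + 6| < ε provided |y + 6| < ε/489.
Choosing δ = min(1, ε/489) ensures both conditions, hence |(4y^3 + 2y^2 + 7y - 9) + 843| < ε.

δ = min(1, ε/489)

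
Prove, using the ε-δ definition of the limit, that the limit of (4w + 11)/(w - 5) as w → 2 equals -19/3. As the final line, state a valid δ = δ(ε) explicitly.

Fix ε > 0. We want δ > 0 with 0 < |w − 2| < δ ⇒ |(4w + 11)/(w - 5) + 19/3| < ε.
Combining over a common denominator, (4w + 11)/(w - 5) + 19/3 = [(4w + 11)·(-3) − 19·(w - 5)] / [(-3)·(w - 5)] = -31(w − 2) / ((-3)(w - 5)).
So |(4w + 11)/(w - 5) + 19/3| = 31|w − 2| / (3·|w − 5|).
Require δ ≤ 3/2, so |w − 5| ≥ |-3| − |w − 2| > 3 − 3/2 = 3/2.
Hence |(4w + 11)/(w - 5) + 19/3| < 31|w − 2|/(3·(3/2)) = (62/9)|w − 2|, which is < ε once |w − 2| < (9/62)ε.
Take δ = min(3/2, (9/62)ε). Then 0 < |w − 2| < δ forces both bounds, so |(4w + 11)/(w - 5) + 19/3| < ε.

δ = min(3/2, (9/62)ε)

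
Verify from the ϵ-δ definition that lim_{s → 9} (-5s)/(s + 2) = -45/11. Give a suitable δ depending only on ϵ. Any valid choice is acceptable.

Fix ϵ > 0. We want δ > 0 with 0 < |s − 9| < δ ⇒ |(-5s)/(s + 2) + 45/11| < ϵ.
Combining over a common denominator, (-5s)/(s + 2) + 45/11 = [(-5s)·11 − (-45)·(s + 2)] / [11·(s + 2)] = -10(s − 9) / (11(s + 2)).
So |(-5s)/(s + 2) + 45/11| = 10|s − 9| / (11·|s + 2|).
Require δ ≤ 11/2, so |s + 2| ≥ |11| − |s − 9| > 11 − 11/2 = 11/2.
Hence |(-5s)/(s + 2) + 45/11| < 10|s − 9|/(11·(11/2)) = (20/121)|s − 9|, which is < ϵ once |s − 9| < (121/20)ϵ.
Take δ = min(11/2, (121/20)ϵ). Then 0 < |s − 9| < δ forces both bounds, so |(-5s)/(s + 2) + 45/11| < ϵ.

δ = min(11/2, (121/20)ϵ)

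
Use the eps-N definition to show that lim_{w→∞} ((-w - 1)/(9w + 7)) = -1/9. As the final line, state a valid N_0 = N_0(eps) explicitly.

Let eps > 0. We seek N_0 > 0 such that w > N_0 implies |(-w - 1)/(9w + 7) + 1/9| < eps.
(-w - 1)/(9w + 7) + 1/9 = (9(-w - 1) − (-1)(9w + 7)) / (9(9w + 7)) = -2/(9(9w + 7)).
For w > 0 we have 9w + 7 > 9w, so |(-w - 1)/(9w + 7) + 1/9| = 2/(9(9w + 7)) < 2/(9·9w) = (2/81)/w.
Thus |(-w - 1)/(9w + 7) + 1/9| < eps whenever w > (2/81)/eps.
Take N_0 = (2/81)/eps. If w > N_0 then |(-w - 1)/(9w + 7) + 1/9| < (2/81)/w < eps.

N_0 = (2/81)/eps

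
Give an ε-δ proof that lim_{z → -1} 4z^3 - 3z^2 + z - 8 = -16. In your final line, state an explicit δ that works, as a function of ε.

Suppose ε > 0. We want δ > 0 such that 0 < |z + 1| < δ implies |(4z^3 - 3z^2 + z - 8) + 16| < ε.
(4z^3 - 3z^2 + z - 8) + 16 = 4z^3 - 3z^2 + z + 8 = (z + 1)(4z^2 - 7z + 8).
So |(4z^3 - 3z^2 + z - 8) + 16| = |z + 1|·|4z^2 - 7z + 8|.
Assume first that |z + 1| < 2, so |z| < 3. Then |4z^2 - 7z + 8| ≤ 4·3^2 + 7·3 + 8 = 65.
Hence |(4z^3 - 3z^2 + z - 8) + 16| ≤ 65|z + 1| < ε provided |z + 1| < ε/65.
Take δ = min(2, ε/65). Then 0 < |z + 1| < δ gives both |z + 1| < 2 and |z + 1| < ε/65, so |(4z^3 - 3z^2 + z - 8) + 16| < ε.

δ = min(2, ε/65)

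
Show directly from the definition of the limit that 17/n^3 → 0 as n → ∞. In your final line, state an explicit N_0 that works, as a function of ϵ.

N_0 = (17/ϵ)^{1/3}

Let ϵ > 0. For n ≥ 1, |17/n^3 − 0| = 17/n^3.
17/n^3 < ϵ ⇔ n^3 > 17/ϵ ⇔ n > (17/ϵ)^{1/3}.
Take N_0 = (17/ϵ)^{1/3}. Then n > N_0 implies 17/n^3 < ϵ.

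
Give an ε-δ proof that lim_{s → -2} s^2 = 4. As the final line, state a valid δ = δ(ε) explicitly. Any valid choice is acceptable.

δ = min(2, ε/6)

Suppose ε > 0. We seek δ > 0 with 0 < |s + 2| < δ ⇒ |s^2 − 4| < ε.
Factor: s^2 − 4 = (s + 2)(s - 2), so |s^2 − 4| = |s + 2|·|s - 2|.
Impose δ ≤ 2 so that |s| < 4; then |s - 2| ≤ 6.
Hence |s^2 − 4| ≤ 6|s + 2|, which is < ε once |s + 2| < ε/6.
Take δ = min(2, ε/6). If 0 < |s + 2| < δ then both bounds hold and |s^2 − 4| ≤ 6|s + 2| < 6·(ε/6) = ε.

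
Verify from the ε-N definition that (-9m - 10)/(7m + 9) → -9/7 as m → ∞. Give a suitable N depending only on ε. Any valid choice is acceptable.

N = (11/49)/ε

Suppose ε > 0. For m ≥ 1, |(-9m - 10)/(7m + 9) + 9/7| = |11|/(7(7m + 9)) = 11/(7(7m + 9)).
Since 7m + 9 ≥ 7m for m ≥ 1, this is ≤ 11/(7·7m) = (11/49)/m.
So |(-9m - 10)/(7m + 9) + 9/7| < ε whenever m > (11/49)/ε.
Take N = (11/49)/ε. If m > N then |(-9m - 10)/(7m + 9) + 9/7| ≤ (11/49)/m < ε.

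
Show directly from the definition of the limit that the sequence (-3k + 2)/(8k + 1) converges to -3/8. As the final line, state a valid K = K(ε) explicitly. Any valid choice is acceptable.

K = (19/64)/ε

Let ε > 0 be given. For k ≥ 1, |(-3k + 2)/(8k + 1) + 3/8| = |19|/(8(8k + 1)) = 19/(8(8k + 1)).
Since 8k + 1 ≥ 8k for k ≥ 1, this is ≤ 19/(8·8k) = (19/64)/k.
So |(-3k + 2)/(8k + 1) + 3/8| < ε whenever k > (19/64)/ε.
Take K = (19/64)/ε. If k > K then |(-3k + 2)/(8k + 1) + 3/8| ≤ (19/64)/k < ε.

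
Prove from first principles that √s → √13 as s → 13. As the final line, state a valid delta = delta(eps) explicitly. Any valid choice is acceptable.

delta = min(13, √13·eps)

Suppose eps > 0. We want delta > 0 such that 0 < |s − 13| < delta implies |√s − √13| < eps.
Rationalise: √s − √13 = (s − 13)/(√s + √13), so |√s − √13| = |s − 13|/(√s + √13).
Restrict delta ≤ 13 so that |s − 13| < 13 forces s > 0, and then √s + √13 > √13.
Hence |√s − √13| < |s − 13|/√13, which is < eps once |s − 13| < √13·eps.
Take delta = min(13, √13·eps). If 0 < |s − 13| < delta then s > 0 and |√s − √13| < |s − 13|/√13 < eps.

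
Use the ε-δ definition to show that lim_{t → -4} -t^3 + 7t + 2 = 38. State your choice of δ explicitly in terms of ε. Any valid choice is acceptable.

δ = min(1, ε/54)

Let ε > 0. We want δ > 0 such that 0 < |t + 4| < δ implies |(-t^3 + 7t + 2) − 38| < ε.
(-t^3 + 7t + 2) − 38 = -t^3 + 7t - 36 = (t + 4)(-t^2 + 4t - 9).
So |(-t^3 + 7t + 2) − 38| = |t + 4|·|-t^2 + 4t - 9|.
Assume first that |t + 4| < 1, so |t| < 5. Then |-t^2 + 4t - 9| ≤ 5^2 + 4·5 + 9 = 54.
Hence |(-t^3 + 7t + 2) − 38| ≤ 54|t + 4| < ε provided |t + 4| < ε/54.
Take δ = min(1, ε/54). Then 0 < |t + 4| < δ gives both |t + 4| < 1 and |t + 4| < ε/54, so |(-t^3 + 7t + 2) − 38| < ε.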